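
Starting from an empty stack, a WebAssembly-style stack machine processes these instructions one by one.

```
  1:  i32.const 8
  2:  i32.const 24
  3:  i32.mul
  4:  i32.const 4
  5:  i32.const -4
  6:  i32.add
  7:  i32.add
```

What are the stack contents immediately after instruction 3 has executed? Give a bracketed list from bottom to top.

i32.const 8  : 8
i32.const 24 : 8 24
i32.mul      : 192

[192]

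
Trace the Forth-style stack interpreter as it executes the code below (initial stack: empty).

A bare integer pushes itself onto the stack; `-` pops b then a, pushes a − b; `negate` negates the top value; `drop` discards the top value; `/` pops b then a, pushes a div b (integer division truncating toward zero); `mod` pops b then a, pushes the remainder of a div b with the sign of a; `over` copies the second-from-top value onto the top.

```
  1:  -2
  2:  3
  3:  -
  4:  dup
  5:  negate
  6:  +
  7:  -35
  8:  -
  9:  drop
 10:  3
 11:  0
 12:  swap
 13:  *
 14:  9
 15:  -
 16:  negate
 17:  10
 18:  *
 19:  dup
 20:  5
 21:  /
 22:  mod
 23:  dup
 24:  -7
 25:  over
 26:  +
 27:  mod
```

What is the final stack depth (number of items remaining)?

2

-2     → -2
3      → -2 3
-      → -5
dup    → -5 -5
negate → -5 5
+      → 0
-35    → 0 -35
-      → 35
drop   → (empty)
3      → 3
0      → 3 0
swap   → 0 3
*      → 0
9      → 0 9
-      → -9
negate → 9
10     → 9 10
*      → 90
dup    → 90 90
5      → 90 90 5
/      → 90 18
mod    → 0
dup    → 0 0
-7     → 0 0 -7
over   → 0 0 -7 0
+      → 0 0 -7
mod    → 0 0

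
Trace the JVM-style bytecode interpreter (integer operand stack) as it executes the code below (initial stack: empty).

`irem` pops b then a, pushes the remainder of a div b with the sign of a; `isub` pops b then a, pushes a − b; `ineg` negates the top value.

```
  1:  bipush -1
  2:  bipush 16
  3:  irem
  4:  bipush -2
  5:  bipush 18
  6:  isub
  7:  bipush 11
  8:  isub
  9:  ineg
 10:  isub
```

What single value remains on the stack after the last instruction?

-32

bipush -1 → -1
bipush 16 → -1 16
irem      → -1
bipush -2 → -1 -2
bipush 18 → -1 -2 18
isub      → -1 -20
bipush 11 → -1 -20 11
isub      → -1 -31
ineg      → -1 31
isub      → -32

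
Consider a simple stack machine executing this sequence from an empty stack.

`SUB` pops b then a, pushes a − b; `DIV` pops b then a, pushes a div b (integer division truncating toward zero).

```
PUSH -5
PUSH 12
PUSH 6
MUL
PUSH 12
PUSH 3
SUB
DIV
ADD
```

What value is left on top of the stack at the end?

3

PUSH -5 -> [-5]
PUSH 12 -> [-5, 12]
PUSH 6  -> [-5, 12, 6]
MUL     -> [-5, 72]
PUSH 12 -> [-5, 72, 12]
PUSH 3  -> [-5, 72, 12, 3]
SUB     -> [-5, 72, 9]
DIV     -> [-5, 8]
ADD     -> [3]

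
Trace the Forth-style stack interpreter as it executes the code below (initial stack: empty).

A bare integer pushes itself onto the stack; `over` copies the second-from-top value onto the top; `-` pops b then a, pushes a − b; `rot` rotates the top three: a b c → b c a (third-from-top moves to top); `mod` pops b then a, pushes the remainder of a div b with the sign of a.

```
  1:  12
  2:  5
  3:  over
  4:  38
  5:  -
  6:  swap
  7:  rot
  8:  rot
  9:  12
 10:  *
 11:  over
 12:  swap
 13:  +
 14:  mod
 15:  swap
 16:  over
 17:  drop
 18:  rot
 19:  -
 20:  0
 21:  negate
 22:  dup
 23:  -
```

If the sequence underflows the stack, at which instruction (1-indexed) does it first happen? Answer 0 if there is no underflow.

12   → [12]
5    → [12, 5]
over → [12, 5, 12]
38   → [12, 5, 12, 38]
-    → [12, 5, -26]
swap → [12, -26, 5]
rot  → [-26, 5, 12]
rot  → [5, 12, -26]
12   → [5, 12, -26, 12]
*    → [5, 12, -312]
over → [5, 12, -312, 12]
swap → [5, 12, 12, -312]
+    → [5, 12, -300]
mod  → [5, 12]
swap → [12, 5]
over → [12, 5, 12]
drop → [12, 5]
rot  — needs 3 operands, stack has 2 → underflow

18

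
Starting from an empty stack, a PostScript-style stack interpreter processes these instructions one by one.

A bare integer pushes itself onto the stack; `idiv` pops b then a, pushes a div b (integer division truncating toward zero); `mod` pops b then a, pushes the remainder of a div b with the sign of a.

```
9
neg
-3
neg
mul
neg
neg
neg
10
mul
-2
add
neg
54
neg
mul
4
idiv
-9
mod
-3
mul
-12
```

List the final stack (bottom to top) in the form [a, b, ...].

[0, -12]

9    : [9]
neg  : [-9]
-3   : [-9, -3]
neg  : [-9, 3]
mul  : [-27]
neg  : [27]
neg  : [-27]
neg  : [27]
10   : [27, 10]
mul  : [270]
-2   : [270, -2]
add  : [268]
neg  : [-268]
54   : [-268, 54]
neg  : [-268, -54]
mul  : [14472]
4    : [14472, 4]
idiv : [3618]
-9   : [3618, -9]
mod  : [0]
-3   : [0, -3]
mul  : [0]
-12  : [0, -12]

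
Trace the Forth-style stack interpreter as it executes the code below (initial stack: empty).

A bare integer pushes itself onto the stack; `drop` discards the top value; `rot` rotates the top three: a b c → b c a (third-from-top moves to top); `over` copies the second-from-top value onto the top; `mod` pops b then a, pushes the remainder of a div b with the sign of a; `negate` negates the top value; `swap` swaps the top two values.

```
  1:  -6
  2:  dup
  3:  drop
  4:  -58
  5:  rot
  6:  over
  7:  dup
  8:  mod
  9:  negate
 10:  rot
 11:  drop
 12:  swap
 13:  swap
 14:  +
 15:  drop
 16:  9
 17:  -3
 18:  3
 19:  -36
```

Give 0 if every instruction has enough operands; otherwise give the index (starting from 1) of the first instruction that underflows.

5

-6   : -6
dup  : -6 -6
drop : -6
-58  : -6 -58
rot  — needs 3 operands, stack has 2 → underflow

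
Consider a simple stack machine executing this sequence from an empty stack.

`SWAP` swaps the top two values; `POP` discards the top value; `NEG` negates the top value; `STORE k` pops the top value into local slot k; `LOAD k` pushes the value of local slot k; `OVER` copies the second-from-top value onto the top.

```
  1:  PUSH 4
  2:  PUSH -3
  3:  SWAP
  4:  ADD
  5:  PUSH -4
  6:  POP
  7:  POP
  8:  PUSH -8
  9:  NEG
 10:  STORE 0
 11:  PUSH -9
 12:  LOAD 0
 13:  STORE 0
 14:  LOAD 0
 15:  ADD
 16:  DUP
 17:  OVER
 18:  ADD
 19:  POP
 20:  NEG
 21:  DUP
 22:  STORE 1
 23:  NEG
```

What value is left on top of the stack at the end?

PUSH 4  → [4]
PUSH -3 → [4, -3]
SWAP    → [-3, 4]
ADD     → [1]
PUSH -4 → [1, -4]
POP     → [1]
POP     → []
PUSH -8 → [-8]
NEG     → [8]
STORE 0 → []
PUSH -9 → [-9]
LOAD 0  → [-9, 8]
STORE 0 → [-9]
LOAD 0  → [-9, 8]
ADD     → [-1]
DUP     → [-1, -1]
OVER    → [-1, -1, -1]
ADD     → [-1, -2]
POP     → [-1]
NEG     → [1]
DUP     → [1, 1]
STORE 1 → [1]
NEG     → [-1]

-1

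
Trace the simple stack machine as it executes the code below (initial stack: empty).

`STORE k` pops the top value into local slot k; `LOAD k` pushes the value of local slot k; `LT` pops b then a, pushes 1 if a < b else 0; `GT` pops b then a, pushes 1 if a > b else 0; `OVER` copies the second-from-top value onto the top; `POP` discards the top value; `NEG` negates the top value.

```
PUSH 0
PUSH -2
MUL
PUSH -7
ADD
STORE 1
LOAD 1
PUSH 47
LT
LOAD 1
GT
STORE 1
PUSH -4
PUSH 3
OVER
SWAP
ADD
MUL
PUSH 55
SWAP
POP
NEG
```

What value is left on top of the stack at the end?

-55

PUSH 0  : 0
PUSH -2 : 0 -2
MUL     : 0
PUSH -7 : 0 -7
ADD     : -7
STORE 1 : (empty)
LOAD 1  : -7
PUSH 47 : -7 47
LT      : 1
LOAD 1  : 1 -7
GT      : 1
STORE 1 : (empty)
PUSH -4 : -4
PUSH 3  : -4 3
OVER    : -4 3 -4
SWAP    : -4 -4 3
ADD     : -4 -1
MUL     : 4
PUSH 55 : 4 55
SWAP    : 55 4
POP     : 55
NEG     : -55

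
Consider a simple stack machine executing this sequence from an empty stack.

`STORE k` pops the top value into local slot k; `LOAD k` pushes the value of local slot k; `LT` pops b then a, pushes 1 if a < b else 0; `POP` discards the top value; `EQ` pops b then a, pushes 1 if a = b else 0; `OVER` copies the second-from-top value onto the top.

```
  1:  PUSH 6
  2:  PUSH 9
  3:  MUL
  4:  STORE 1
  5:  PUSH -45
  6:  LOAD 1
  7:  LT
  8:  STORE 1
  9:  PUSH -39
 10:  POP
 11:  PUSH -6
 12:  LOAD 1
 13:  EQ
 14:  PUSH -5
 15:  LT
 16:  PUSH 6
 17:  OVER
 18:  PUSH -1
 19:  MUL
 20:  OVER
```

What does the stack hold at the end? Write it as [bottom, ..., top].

PUSH 6   : 6
PUSH 9   : 6 9
MUL      : 54
STORE 1  : (empty)
PUSH -45 : -45
LOAD 1   : -45 54
LT       : 1
STORE 1  : (empty)
PUSH -39 : -39
POP      : (empty)
PUSH -6  : -6
LOAD 1   : -6 1
EQ       : 0
PUSH -5  : 0 -5
LT       : 0
PUSH 6   : 0 6
OVER     : 0 6 0
PUSH -1  : 0 6 0 -1
MUL      : 0 6 0
OVER     : 0 6 0 6

[0, 6, 0, 6]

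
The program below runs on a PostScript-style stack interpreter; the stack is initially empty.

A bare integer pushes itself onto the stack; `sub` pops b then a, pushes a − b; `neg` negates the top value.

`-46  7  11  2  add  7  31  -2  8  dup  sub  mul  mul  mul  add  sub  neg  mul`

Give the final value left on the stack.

-276

-46  [-46]
7    [-46, 7]
11   [-46, 7, 11]
2    [-46, 7, 11, 2]
add  [-46, 7, 13]
7    [-46, 7, 13, 7]
31   [-46, 7, 13, 7, 31]
-2   [-46, 7, 13, 7, 31, -2]
8    [-46, 7, 13, 7, 31, -2, 8]
dup  [-46, 7, 13, 7, 31, -2, 8, 8]
sub  [-46, 7, 13, 7, 31, -2, 0]
mul  [-46, 7, 13, 7, 31, 0]
mul  [-46, 7, 13, 7, 0]
mul  [-46, 7, 13, 0]
add  [-46, 7, 13]
sub  [-46, -6]
neg  [-46, 6]
mul  [-276]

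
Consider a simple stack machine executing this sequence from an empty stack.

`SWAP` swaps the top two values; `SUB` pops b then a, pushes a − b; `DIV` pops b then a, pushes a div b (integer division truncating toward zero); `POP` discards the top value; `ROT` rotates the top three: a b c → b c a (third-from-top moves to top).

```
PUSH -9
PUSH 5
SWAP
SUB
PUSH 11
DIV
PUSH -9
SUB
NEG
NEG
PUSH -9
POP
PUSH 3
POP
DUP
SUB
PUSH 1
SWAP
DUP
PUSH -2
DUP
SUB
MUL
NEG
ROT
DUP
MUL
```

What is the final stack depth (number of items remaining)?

PUSH -9 -> -9
PUSH 5  -> -9 5
SWAP    -> 5 -9
SUB     -> 14
PUSH 11 -> 14 11
DIV     -> 1
PUSH -9 -> 1 -9
SUB     -> 10
NEG     -> -10
NEG     -> 10
PUSH -9 -> 10 -9
POP     -> 10
PUSH 3  -> 10 3
POP     -> 10
DUP     -> 10 10
SUB     -> 0
PUSH 1  -> 0 1
SWAP    -> 1 0
DUP     -> 1 0 0
PUSH -2 -> 1 0 0 -2
DUP     -> 1 0 0 -2 -2
SUB     -> 1 0 0 0
MUL     -> 1 0 0
NEG     -> 1 0 0
ROT     -> 0 0 1
DUP     -> 0 0 1 1
MUL     -> 0 0 1

3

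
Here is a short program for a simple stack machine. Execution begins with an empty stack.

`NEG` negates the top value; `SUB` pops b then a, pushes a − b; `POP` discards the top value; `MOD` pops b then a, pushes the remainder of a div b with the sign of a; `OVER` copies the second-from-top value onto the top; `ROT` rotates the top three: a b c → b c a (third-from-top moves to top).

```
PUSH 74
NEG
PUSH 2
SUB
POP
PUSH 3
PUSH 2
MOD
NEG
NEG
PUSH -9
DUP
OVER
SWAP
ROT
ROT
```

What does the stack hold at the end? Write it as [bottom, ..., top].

PUSH 74 → [74]
NEG     → [-74]
PUSH 2  → [-74, 2]
SUB     → [-76]
POP     → []
PUSH 3  → [3]
PUSH 2  → [3, 2]
MOD     → [1]
NEG     → [-1]
NEG     → [1]
PUSH -9 → [1, -9]
DUP     → [1, -9, -9]
OVER    → [1, -9, -9, -9]
SWAP    → [1, -9, -9, -9]
ROT     → [1, -9, -9, -9]
ROT     → [1, -9, -9, -9]

[1, -9, -9, -9]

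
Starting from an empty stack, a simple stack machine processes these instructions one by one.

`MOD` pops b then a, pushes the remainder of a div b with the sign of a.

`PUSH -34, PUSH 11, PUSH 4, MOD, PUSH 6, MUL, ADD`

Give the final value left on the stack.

PUSH -34 : [-34]
PUSH 11  : [-34, 11]
PUSH 4   : [-34, 11, 4]
MOD      : [-34, 3]
PUSH 6   : [-34, 3, 6]
MUL      : [-34, 18]
ADD      : [-16]

-16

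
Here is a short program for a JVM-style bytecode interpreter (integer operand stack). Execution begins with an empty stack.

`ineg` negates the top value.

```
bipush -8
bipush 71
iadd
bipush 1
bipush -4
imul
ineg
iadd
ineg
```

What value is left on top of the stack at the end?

-67

bipush -8 : -8
bipush 71 : -8 71
iadd      : 63
bipush 1  : 63 1
bipush -4 : 63 1 -4
imul      : 63 -4
ineg      : 63 4
iadd      : 67
ineg      : -67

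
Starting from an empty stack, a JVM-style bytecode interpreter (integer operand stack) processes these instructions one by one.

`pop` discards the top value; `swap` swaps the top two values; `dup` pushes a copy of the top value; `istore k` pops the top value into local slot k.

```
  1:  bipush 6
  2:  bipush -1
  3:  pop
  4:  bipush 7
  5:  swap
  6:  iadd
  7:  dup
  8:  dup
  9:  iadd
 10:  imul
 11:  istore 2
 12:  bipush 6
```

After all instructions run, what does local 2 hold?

338

bipush 6  : [6]
bipush -1 : [6, -1]
pop       : [6]
bipush 7  : [6, 7]
swap      : [7, 6]
iadd      : [13]
dup       : [13, 13]
dup       : [13, 13, 13]
iadd      : [13, 26]
imul      : [338]
istore 2  : []
bipush 6  : [6]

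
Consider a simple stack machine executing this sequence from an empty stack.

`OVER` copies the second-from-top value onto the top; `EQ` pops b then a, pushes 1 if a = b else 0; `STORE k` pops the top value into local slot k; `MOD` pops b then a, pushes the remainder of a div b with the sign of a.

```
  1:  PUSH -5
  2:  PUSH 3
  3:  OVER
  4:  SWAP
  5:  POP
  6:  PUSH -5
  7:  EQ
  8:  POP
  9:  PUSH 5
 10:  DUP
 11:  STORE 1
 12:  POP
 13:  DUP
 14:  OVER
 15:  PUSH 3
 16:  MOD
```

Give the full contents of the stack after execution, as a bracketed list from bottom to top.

PUSH -5 → -5
PUSH 3  → -5 3
OVER    → -5 3 -5
SWAP    → -5 -5 3
POP     → -5 -5
PUSH -5 → -5 -5 -5
EQ      → -5 1
POP     → -5
PUSH 5  → -5 5
DUP     → -5 5 5
STORE 1 → -5 5
POP     → -5
DUP     → -5 -5
OVER    → -5 -5 -5
PUSH 3  → -5 -5 -5 3
MOD     → -5 -5 -2

[-5, -5, -2]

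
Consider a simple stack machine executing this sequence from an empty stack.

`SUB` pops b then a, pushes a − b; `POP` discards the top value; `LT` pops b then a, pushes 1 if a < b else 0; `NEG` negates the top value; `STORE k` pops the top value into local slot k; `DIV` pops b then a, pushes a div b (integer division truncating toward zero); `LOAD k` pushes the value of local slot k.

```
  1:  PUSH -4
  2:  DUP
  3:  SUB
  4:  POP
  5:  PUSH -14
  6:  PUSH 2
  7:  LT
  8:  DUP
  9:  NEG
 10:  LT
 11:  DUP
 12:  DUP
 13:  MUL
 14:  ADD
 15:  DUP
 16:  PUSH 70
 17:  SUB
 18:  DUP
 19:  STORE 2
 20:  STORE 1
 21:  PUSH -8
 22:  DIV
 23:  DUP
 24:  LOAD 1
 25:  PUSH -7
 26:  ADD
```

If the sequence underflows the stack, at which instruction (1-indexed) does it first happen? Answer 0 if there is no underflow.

0

PUSH -4   [-4]
DUP       [-4, -4]
SUB       [0]
POP       []
PUSH -14  [-14]
PUSH 2    [-14, 2]
LT        [1]
DUP       [1, 1]
NEG       [1, -1]
LT        [0]
DUP       [0, 0]
DUP       [0, 0, 0]
MUL       [0, 0]
ADD       [0]
DUP       [0, 0]
PUSH 70   [0, 0, 70]
SUB       [0, -70]
DUP       [0, -70, -70]
STORE 2   [0, -70]
STORE 1   [0]
PUSH -8   [0, -8]
DIV       [0]
DUP       [0, 0]
LOAD 1    [0, 0, -70]
PUSH -7   [0, 0, -70, -7]
ADD       [0, 0, -77]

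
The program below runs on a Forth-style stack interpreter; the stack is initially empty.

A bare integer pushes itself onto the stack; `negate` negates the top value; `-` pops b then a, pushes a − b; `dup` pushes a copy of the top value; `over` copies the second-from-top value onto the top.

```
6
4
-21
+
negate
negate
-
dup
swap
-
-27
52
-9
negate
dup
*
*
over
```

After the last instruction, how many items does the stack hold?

6      -> 6
4      -> 6 4
-21    -> 6 4 -21
+      -> 6 -17
negate -> 6 17
negate -> 6 -17
-      -> 23
dup    -> 23 23
swap   -> 23 23
-      -> 0
-27    -> 0 -27
52     -> 0 -27 52
-9     -> 0 -27 52 -9
negate -> 0 -27 52 9
dup    -> 0 -27 52 9 9
*      -> 0 -27 52 81
*      -> 0 -27 4212
over   -> 0 -27 4212 -27

4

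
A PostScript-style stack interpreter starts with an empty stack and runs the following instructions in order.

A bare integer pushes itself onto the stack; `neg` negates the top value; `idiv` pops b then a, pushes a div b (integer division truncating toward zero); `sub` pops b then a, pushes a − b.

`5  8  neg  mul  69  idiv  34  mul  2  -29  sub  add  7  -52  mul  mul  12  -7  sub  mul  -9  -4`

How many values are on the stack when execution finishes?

3

5    → [5]
8    → [5, 8]
neg  → [5, -8]
mul  → [-40]
69   → [-40, 69]
idiv → [0]
34   → [0, 34]
mul  → [0]
2    → [0, 2]
-29  → [0, 2, -29]
sub  → [0, 31]
add  → [31]
7    → [31, 7]
-52  → [31, 7, -52]
mul  → [31, -364]
mul  → [-11284]
12   → [-11284, 12]
-7   → [-11284, 12, -7]
sub  → [-11284, 19]
mul  → [-214396]
-9   → [-214396, -9]
-4   → [-214396, -9, -4]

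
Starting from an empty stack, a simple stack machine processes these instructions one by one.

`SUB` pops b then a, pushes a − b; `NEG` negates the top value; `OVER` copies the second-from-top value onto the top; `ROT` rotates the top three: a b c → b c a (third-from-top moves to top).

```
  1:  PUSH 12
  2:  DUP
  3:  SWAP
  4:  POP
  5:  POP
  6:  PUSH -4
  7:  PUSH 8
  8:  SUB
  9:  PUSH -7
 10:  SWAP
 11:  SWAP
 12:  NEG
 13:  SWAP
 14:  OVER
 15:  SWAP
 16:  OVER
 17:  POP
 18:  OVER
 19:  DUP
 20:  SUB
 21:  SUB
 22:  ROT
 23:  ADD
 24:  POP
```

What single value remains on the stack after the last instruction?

PUSH 12 : [12]
DUP     : [12, 12]
SWAP    : [12, 12]
POP     : [12]
POP     : []
PUSH -4 : [-4]
PUSH 8  : [-4, 8]
SUB     : [-12]
PUSH -7 : [-12, -7]
SWAP    : [-7, -12]
SWAP    : [-12, -7]
NEG     : [-12, 7]
SWAP    : [7, -12]
OVER    : [7, -12, 7]
SWAP    : [7, 7, -12]
OVER    : [7, 7, -12, 7]
POP     : [7, 7, -12]
OVER    : [7, 7, -12, 7]
DUP     : [7, 7, -12, 7, 7]
SUB     : [7, 7, -12, 0]
SUB     : [7, 7, -12]
ROT     : [7, -12, 7]
ADD     : [7, -5]
POP     : [7]

7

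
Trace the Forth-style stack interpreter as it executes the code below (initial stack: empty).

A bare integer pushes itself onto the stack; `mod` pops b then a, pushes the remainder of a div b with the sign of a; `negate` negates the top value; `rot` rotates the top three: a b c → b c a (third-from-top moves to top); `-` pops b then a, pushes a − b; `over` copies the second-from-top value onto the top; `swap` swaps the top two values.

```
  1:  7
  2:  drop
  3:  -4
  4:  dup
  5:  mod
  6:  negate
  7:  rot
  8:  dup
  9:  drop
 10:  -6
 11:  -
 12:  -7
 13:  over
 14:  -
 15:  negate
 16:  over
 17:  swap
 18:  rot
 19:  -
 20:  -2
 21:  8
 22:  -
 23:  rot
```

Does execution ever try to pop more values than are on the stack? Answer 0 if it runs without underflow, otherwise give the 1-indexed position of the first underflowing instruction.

7      → 7
drop   → (empty)
-4     → -4
dup    → -4 -4
mod    → 0
negate → 0
rot  — needs 3 operands, stack has 1 → underflow

7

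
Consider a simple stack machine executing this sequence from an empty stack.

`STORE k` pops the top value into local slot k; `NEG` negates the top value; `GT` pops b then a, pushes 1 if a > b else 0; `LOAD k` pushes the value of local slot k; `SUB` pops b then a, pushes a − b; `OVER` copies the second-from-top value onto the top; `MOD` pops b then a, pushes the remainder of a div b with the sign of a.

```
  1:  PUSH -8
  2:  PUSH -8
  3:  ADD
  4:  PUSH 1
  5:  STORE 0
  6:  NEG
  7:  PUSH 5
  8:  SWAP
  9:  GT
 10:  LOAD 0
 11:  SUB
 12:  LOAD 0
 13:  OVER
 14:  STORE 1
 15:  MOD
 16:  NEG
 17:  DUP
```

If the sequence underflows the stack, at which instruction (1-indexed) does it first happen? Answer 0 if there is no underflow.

0

PUSH -8  -8
PUSH -8  -8 -8
ADD      -16
PUSH 1   -16 1
STORE 0  -16
NEG      16
PUSH 5   16 5
SWAP     5 16
GT       0
LOAD 0   0 1
SUB      -1
LOAD 0   -1 1
OVER     -1 1 -1
STORE 1  -1 1
MOD      0
NEG      0
DUP      0 0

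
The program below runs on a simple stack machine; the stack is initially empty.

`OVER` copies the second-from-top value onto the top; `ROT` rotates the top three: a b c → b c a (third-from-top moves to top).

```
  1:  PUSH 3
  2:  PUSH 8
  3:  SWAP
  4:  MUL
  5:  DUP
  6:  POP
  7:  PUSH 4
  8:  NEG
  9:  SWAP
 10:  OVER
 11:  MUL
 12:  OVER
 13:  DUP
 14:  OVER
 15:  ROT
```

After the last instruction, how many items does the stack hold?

PUSH 3  [3]
PUSH 8  [3, 8]
SWAP    [8, 3]
MUL     [24]
DUP     [24, 24]
POP     [24]
PUSH 4  [24, 4]
NEG     [24, -4]
SWAP    [-4, 24]
OVER    [-4, 24, -4]
MUL     [-4, -96]
OVER    [-4, -96, -4]
DUP     [-4, -96, -4, -4]
OVER    [-4, -96, -4, -4, -4]
ROT     [-4, -96, -4, -4, -4]

5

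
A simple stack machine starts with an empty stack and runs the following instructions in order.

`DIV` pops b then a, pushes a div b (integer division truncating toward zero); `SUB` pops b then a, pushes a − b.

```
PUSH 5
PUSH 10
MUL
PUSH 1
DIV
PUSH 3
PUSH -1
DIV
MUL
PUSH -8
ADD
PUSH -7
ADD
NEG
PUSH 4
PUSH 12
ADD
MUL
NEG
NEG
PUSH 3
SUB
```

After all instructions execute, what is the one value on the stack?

PUSH 5  -> [5]
PUSH 10 -> [5, 10]
MUL     -> [50]
PUSH 1  -> [50, 1]
DIV     -> [50]
PUSH 3  -> [50, 3]
PUSH -1 -> [50, 3, -1]
DIV     -> [50, -3]
MUL     -> [-150]
PUSH -8 -> [-150, -8]
ADD     -> [-158]
PUSH -7 -> [-158, -7]
ADD     -> [-165]
NEG     -> [165]
PUSH 4  -> [165, 4]
PUSH 12 -> [165, 4, 12]
ADD     -> [165, 16]
MUL     -> [2640]
NEG     -> [-2640]
NEG     -> [2640]
PUSH 3  -> [2640, 3]
SUB     -> [2637]

2637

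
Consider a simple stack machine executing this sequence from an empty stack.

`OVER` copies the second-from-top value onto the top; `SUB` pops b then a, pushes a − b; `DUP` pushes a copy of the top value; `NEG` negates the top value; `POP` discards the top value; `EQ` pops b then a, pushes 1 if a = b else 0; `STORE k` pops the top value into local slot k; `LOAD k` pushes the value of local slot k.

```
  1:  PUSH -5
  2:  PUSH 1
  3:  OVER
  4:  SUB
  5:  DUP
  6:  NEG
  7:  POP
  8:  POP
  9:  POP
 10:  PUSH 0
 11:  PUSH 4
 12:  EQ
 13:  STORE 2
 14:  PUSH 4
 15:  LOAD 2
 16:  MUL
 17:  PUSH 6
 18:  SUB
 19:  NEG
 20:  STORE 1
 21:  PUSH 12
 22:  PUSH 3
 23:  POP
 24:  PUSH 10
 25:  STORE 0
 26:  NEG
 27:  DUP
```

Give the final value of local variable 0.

10

PUSH -5 → -5
PUSH 1  → -5 1
OVER    → -5 1 -5
SUB     → -5 6
DUP     → -5 6 6
NEG     → -5 6 -6
POP     → -5 6
POP     → -5
POP     → (empty)
PUSH 0  → 0
PUSH 4  → 0 4
EQ      → 0
STORE 2 → (empty)
PUSH 4  → 4
LOAD 2  → 4 0
MUL     → 0
PUSH 6  → 0 6
SUB     → -6
NEG     → 6
STORE 1 → (empty)
PUSH 12 → 12
PUSH 3  → 12 3
POP     → 12
PUSH 10 → 12 10
STORE 0 → 12
NEG     → -12
DUP     → -12 -12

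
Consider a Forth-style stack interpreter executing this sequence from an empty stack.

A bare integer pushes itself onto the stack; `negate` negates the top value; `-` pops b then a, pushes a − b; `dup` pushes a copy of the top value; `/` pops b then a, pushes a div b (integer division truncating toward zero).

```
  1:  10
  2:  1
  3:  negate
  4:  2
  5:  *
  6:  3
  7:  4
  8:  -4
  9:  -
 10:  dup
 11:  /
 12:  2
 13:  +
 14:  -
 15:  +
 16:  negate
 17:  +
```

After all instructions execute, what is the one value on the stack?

12

10     : [10]
1      : [10, 1]
negate : [10, -1]
2      : [10, -1, 2]
*      : [10, -2]
3      : [10, -2, 3]
4      : [10, -2, 3, 4]
-4     : [10, -2, 3, 4, -4]
-      : [10, -2, 3, 8]
dup    : [10, -2, 3, 8, 8]
/      : [10, -2, 3, 1]
2      : [10, -2, 3, 1, 2]
+      : [10, -2, 3, 3]
-      : [10, -2, 0]
+      : [10, -2]
negate : [10, 2]
+      : [12]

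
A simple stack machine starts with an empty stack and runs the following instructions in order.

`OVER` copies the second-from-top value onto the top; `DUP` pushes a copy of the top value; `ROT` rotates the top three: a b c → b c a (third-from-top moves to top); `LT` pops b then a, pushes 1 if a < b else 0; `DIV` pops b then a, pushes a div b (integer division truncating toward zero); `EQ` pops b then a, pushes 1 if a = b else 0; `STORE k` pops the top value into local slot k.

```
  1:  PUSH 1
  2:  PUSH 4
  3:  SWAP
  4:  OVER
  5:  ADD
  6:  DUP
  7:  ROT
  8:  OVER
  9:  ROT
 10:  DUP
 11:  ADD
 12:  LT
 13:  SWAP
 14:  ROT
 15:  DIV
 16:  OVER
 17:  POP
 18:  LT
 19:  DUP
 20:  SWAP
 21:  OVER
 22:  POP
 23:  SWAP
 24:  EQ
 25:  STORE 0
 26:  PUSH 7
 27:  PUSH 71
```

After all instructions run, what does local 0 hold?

PUSH 1   [1]
PUSH 4   [1, 4]
SWAP     [4, 1]
OVER     [4, 1, 4]
ADD      [4, 5]
DUP      [4, 5, 5]
ROT      [5, 5, 4]
OVER     [5, 5, 4, 5]
ROT      [5, 4, 5, 5]
DUP      [5, 4, 5, 5, 5]
ADD      [5, 4, 5, 10]
LT       [5, 4, 1]
SWAP     [5, 1, 4]
ROT      [1, 4, 5]
DIV      [1, 0]
OVER     [1, 0, 1]
POP      [1, 0]
LT       [0]
DUP      [0, 0]
SWAP     [0, 0]
OVER     [0, 0, 0]
POP      [0, 0]
SWAP     [0, 0]
EQ       [1]
STORE 0  []
PUSH 7   [7]
PUSH 71  [7, 71]

1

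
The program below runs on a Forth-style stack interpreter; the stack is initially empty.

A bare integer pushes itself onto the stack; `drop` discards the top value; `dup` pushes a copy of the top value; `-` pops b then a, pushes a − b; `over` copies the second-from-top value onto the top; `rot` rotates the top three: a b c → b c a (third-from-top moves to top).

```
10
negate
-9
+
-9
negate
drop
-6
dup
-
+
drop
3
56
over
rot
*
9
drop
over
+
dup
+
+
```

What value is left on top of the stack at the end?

186

10     -> 10
negate -> -10
-9     -> -10 -9
+      -> -19
-9     -> -19 -9
negate -> -19 9
drop   -> -19
-6     -> -19 -6
dup    -> -19 -6 -6
-      -> -19 0
+      -> -19
drop   -> (empty)
3      -> 3
56     -> 3 56
over   -> 3 56 3
rot    -> 56 3 3
*      -> 56 9
9      -> 56 9 9
drop   -> 56 9
over   -> 56 9 56
+      -> 56 65
dup    -> 56 65 65
+      -> 56 130
+      -> 186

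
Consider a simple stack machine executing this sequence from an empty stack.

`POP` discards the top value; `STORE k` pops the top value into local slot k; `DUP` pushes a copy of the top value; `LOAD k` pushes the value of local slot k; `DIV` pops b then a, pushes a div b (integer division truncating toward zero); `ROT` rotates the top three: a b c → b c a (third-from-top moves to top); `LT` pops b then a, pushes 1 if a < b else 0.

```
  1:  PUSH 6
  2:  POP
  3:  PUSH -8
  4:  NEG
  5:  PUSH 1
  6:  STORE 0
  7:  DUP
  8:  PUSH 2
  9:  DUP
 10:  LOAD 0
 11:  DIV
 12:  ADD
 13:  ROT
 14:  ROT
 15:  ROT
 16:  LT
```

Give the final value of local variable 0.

1

PUSH 6   [6]
POP      []
PUSH -8  [-8]
NEG      [8]
PUSH 1   [8, 1]
STORE 0  [8]
DUP      [8, 8]
PUSH 2   [8, 8, 2]
DUP      [8, 8, 2, 2]
LOAD 0   [8, 8, 2, 2, 1]
DIV      [8, 8, 2, 2]
ADD      [8, 8, 4]
ROT      [8, 4, 8]
ROT      [4, 8, 8]
ROT      [8, 8, 4]
LT       [8, 0]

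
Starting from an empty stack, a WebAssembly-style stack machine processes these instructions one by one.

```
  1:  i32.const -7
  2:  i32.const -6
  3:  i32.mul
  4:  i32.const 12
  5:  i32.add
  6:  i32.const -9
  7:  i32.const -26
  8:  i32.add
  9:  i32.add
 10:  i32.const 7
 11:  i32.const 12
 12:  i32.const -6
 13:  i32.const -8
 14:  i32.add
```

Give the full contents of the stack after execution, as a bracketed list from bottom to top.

[19, 7, 12, -14]

i32.const -7   -7
i32.const -6   -7 -6
i32.mul        42
i32.const 12   42 12
i32.add        54
i32.const -9   54 -9
i32.const -26  54 -9 -26
i32.add        54 -35
i32.add        19
i32.const 7    19 7
i32.const 12   19 7 12
i32.const -6   19 7 12 -6
i32.const -8   19 7 12 -6 -8
i32.add        19 7 12 -14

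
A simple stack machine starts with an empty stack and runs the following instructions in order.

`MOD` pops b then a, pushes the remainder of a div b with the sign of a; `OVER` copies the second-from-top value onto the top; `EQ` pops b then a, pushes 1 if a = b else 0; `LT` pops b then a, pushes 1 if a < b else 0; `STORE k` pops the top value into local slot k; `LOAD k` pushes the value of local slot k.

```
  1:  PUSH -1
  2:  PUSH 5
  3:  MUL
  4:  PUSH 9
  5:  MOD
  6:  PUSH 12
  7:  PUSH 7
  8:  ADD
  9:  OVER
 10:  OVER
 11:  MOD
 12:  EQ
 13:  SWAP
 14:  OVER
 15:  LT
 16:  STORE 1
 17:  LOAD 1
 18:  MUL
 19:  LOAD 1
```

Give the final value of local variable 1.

1

PUSH -1 : [-1]
PUSH 5  : [-1, 5]
MUL     : [-5]
PUSH 9  : [-5, 9]
MOD     : [-5]
PUSH 12 : [-5, 12]
PUSH 7  : [-5, 12, 7]
ADD     : [-5, 19]
OVER    : [-5, 19, -5]
OVER    : [-5, 19, -5, 19]
MOD     : [-5, 19, -5]
EQ      : [-5, 0]
SWAP    : [0, -5]
OVER    : [0, -5, 0]
LT      : [0, 1]
STORE 1 : [0]
LOAD 1  : [0, 1]
MUL     : [0]
LOAD 1  : [0, 1]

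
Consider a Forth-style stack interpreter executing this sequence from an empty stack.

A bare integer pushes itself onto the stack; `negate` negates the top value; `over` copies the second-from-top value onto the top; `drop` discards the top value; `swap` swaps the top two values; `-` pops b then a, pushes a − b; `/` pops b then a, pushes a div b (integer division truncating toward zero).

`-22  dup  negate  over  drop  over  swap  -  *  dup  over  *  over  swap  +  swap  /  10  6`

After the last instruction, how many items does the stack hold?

-22    → [-22]
dup    → [-22, -22]
negate → [-22, 22]
over   → [-22, 22, -22]
drop   → [-22, 22]
over   → [-22, 22, -22]
swap   → [-22, -22, 22]
-      → [-22, -44]
*      → [968]
dup    → [968, 968]
over   → [968, 968, 968]
*      → [968, 937024]
over   → [968, 937024, 968]
swap   → [968, 968, 937024]
+      → [968, 937992]
swap   → [937992, 968]
/      → [969]
10     → [969, 10]
6      → [969, 10, 6]

3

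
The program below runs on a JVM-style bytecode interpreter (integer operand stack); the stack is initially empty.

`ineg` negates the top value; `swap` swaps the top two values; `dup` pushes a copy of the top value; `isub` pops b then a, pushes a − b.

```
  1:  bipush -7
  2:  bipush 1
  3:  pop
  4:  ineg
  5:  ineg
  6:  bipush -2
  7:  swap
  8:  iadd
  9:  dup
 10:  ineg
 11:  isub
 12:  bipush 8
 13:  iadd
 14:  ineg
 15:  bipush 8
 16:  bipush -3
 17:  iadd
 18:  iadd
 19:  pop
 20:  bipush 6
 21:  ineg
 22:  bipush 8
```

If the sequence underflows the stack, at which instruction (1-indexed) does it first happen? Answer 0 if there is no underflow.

0

bipush -7 : [-7]
bipush 1  : [-7, 1]
pop       : [-7]
ineg      : [7]
ineg      : [-7]
bipush -2 : [-7, -2]
swap      : [-2, -7]
iadd      : [-9]
dup       : [-9, -9]
ineg      : [-9, 9]
isub      : [-18]
bipush 8  : [-18, 8]
iadd      : [-10]
ineg      : [10]
bipush 8  : [10, 8]
bipush -3 : [10, 8, -3]
iadd      : [10, 5]
iadd      : [15]
pop       : []
bipush 6  : [6]
ineg      : [-6]
bipush 8  : [-6, 8]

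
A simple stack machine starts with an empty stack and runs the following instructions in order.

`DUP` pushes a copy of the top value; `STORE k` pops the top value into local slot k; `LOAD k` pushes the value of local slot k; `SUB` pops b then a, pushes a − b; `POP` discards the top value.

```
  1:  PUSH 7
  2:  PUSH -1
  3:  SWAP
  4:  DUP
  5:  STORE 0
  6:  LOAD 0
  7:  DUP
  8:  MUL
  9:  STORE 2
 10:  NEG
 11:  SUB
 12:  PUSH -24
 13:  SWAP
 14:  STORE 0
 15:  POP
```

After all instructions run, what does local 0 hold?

PUSH 7   -> 7
PUSH -1  -> 7 -1
SWAP     -> -1 7
DUP      -> -1 7 7
STORE 0  -> -1 7
LOAD 0   -> -1 7 7
DUP      -> -1 7 7 7
MUL      -> -1 7 49
STORE 2  -> -1 7
NEG      -> -1 -7
SUB      -> 6
PUSH -24 -> 6 -24
SWAP     -> -24 6
STORE 0  -> -24
POP      -> (empty)

6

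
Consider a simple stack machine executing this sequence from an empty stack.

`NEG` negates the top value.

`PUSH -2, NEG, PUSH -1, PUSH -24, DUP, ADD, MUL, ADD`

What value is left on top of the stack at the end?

50

PUSH -2  -> [-2]
NEG      -> [2]
PUSH -1  -> [2, -1]
PUSH -24 -> [2, -1, -24]
DUP      -> [2, -1, -24, -24]
ADD      -> [2, -1, -48]
MUL      -> [2, 48]
ADD      -> [50]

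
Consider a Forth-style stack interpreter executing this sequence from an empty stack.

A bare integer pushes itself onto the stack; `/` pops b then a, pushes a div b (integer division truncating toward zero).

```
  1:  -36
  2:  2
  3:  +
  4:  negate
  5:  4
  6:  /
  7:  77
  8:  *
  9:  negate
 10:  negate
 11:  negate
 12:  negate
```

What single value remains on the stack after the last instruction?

616

-36    → -36
2      → -36 2
+      → -34
negate → 34
4      → 34 4
/      → 8
77     → 8 77
*      → 616
negate → -616
negate → 616
negate → -616
negate → 616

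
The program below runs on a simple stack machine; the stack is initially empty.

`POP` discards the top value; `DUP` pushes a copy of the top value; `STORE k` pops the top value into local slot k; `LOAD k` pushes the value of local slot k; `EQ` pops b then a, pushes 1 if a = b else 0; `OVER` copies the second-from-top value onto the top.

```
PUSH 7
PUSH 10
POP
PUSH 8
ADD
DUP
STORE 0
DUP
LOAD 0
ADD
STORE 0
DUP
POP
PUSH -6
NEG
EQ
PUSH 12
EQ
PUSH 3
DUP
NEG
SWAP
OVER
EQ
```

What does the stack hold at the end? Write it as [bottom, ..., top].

PUSH 7   [7]
PUSH 10  [7, 10]
POP      [7]
PUSH 8   [7, 8]
ADD      [15]
DUP      [15, 15]
STORE 0  [15]
DUP      [15, 15]
LOAD 0   [15, 15, 15]
ADD      [15, 30]
STORE 0  [15]
DUP      [15, 15]
POP      [15]
PUSH -6  [15, -6]
NEG      [15, 6]
EQ       [0]
PUSH 12  [0, 12]
EQ       [0]
PUSH 3   [0, 3]
DUP      [0, 3, 3]
NEG      [0, 3, -3]
SWAP     [0, -3, 3]
OVER     [0, -3, 3, -3]
EQ       [0, -3, 0]

[0, -3, 0]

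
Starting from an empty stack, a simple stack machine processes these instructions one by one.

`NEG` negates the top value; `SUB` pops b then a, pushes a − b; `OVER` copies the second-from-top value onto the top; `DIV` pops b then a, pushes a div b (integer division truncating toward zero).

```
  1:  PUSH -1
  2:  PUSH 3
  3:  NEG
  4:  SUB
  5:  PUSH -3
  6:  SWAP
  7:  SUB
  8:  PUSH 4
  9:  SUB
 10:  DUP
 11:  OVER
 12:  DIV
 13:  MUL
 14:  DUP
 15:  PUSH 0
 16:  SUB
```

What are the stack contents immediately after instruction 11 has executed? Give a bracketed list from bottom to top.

[-9, -9, -9]

PUSH -1 : [-1]
PUSH 3  : [-1, 3]
NEG     : [-1, -3]
SUB     : [2]
PUSH -3 : [2, -3]
SWAP    : [-3, 2]
SUB     : [-5]
PUSH 4  : [-5, 4]
SUB     : [-9]
DUP     : [-9, -9]
OVER    : [-9, -9, -9]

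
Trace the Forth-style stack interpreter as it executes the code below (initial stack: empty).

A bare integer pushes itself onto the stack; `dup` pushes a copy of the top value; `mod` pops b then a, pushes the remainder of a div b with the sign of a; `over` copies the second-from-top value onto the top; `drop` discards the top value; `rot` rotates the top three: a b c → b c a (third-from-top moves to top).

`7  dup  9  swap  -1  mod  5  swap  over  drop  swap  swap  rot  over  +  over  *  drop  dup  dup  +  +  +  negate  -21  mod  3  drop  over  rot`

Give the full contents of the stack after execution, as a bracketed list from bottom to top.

7      → 7
dup    → 7 7
9      → 7 7 9
swap   → 7 9 7
-1     → 7 9 7 -1
mod    → 7 9 0
5      → 7 9 0 5
swap   → 7 9 5 0
over   → 7 9 5 0 5
drop   → 7 9 5 0
swap   → 7 9 0 5
swap   → 7 9 5 0
rot    → 7 5 0 9
over   → 7 5 0 9 0
+      → 7 5 0 9
over   → 7 5 0 9 0
*      → 7 5 0 0
drop   → 7 5 0
dup    → 7 5 0 0
dup    → 7 5 0 0 0
+      → 7 5 0 0
+      → 7 5 0
+      → 7 5
negate → 7 -5
-21    → 7 -5 -21
mod    → 7 -5
3      → 7 -5 3
drop   → 7 -5
over   → 7 -5 7
rot    → -5 7 7

[-5, 7, 7]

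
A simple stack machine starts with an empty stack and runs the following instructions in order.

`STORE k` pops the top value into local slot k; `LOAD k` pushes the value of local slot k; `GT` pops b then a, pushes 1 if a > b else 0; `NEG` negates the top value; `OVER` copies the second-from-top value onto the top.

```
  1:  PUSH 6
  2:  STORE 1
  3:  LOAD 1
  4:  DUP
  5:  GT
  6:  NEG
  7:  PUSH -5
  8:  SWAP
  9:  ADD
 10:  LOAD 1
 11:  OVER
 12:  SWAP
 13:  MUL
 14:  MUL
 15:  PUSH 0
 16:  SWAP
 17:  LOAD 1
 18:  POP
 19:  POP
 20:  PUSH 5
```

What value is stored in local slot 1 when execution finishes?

6

PUSH 6  -> [6]
STORE 1 -> []
LOAD 1  -> [6]
DUP     -> [6, 6]
GT      -> [0]
NEG     -> [0]
PUSH -5 -> [0, -5]
SWAP    -> [-5, 0]
ADD     -> [-5]
LOAD 1  -> [-5, 6]
OVER    -> [-5, 6, -5]
SWAP    -> [-5, -5, 6]
MUL     -> [-5, -30]
MUL     -> [150]
PUSH 0  -> [150, 0]
SWAP    -> [0, 150]
LOAD 1  -> [0, 150, 6]
POP     -> [0, 150]
POP     -> [0]
PUSH 5  -> [0, 5]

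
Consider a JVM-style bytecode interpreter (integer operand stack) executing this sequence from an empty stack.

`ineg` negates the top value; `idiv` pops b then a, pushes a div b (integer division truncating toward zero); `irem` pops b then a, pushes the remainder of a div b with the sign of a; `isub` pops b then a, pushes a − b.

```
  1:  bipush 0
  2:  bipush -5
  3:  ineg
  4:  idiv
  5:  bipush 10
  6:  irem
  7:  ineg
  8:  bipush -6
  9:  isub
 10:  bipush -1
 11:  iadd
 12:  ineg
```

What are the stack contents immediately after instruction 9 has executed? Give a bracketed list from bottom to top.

bipush 0  → 0
bipush -5 → 0 -5
ineg      → 0 5
idiv      → 0
bipush 10 → 0 10
irem      → 0
ineg      → 0
bipush -6 → 0 -6
isub      → 6

[6]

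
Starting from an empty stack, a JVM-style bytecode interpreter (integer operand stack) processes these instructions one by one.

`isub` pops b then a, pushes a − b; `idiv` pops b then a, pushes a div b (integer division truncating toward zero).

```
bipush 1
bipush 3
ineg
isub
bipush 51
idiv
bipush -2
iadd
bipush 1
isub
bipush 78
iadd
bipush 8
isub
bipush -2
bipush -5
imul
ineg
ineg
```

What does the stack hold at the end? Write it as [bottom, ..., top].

bipush 1  → 1
bipush 3  → 1 3
ineg      → 1 -3
isub      → 4
bipush 51 → 4 51
idiv      → 0
bipush -2 → 0 -2
iadd      → -2
bipush 1  → -2 1
isub      → -3
bipush 78 → -3 78
iadd      → 75
bipush 8  → 75 8
isub      → 67
bipush -2 → 67 -2
bipush -5 → 67 -2 -5
imul      → 67 10
ineg      → 67 -10
ineg      → 67 10

[67, 10]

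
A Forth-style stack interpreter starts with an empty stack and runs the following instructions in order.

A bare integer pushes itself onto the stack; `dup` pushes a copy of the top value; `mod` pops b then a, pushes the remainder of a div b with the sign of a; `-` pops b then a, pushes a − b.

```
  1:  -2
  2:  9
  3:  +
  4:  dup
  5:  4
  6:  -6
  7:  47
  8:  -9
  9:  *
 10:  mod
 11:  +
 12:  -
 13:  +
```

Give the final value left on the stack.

-2   [-2]
9    [-2, 9]
+    [7]
dup  [7, 7]
4    [7, 7, 4]
-6   [7, 7, 4, -6]
47   [7, 7, 4, -6, 47]
-9   [7, 7, 4, -6, 47, -9]
*    [7, 7, 4, -6, -423]
mod  [7, 7, 4, -6]
+    [7, 7, -2]
-    [7, 9]
+    [16]

16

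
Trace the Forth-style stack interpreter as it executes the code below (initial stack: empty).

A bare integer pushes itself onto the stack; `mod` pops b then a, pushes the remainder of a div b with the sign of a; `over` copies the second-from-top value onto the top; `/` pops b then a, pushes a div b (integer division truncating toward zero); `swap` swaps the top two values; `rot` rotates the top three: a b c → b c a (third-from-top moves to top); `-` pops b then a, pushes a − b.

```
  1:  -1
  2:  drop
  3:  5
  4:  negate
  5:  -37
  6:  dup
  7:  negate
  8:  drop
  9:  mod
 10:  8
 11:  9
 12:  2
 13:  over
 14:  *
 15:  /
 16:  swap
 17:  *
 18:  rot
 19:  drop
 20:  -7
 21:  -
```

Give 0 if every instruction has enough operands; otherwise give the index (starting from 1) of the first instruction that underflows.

-1     → -1
drop   → (empty)
5      → 5
negate → -5
-37    → -5 -37
dup    → -5 -37 -37
negate → -5 -37 37
drop   → -5 -37
mod    → -5
8      → -5 8
9      → -5 8 9
2      → -5 8 9 2
over   → -5 8 9 2 9
*      → -5 8 9 18
/      → -5 8 0
swap   → -5 0 8
*      → -5 0
rot  — needs 3 operands, stack has 2 → underflow

18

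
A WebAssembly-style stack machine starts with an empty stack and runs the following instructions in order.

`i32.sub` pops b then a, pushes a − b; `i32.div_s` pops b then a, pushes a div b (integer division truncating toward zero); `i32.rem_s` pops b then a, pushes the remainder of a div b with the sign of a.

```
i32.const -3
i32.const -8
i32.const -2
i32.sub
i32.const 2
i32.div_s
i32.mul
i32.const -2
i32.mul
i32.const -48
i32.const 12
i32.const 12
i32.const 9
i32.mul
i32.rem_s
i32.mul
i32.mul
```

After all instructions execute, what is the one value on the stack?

10368

i32.const -3   -3
i32.const -8   -3 -8
i32.const -2   -3 -8 -2
i32.sub        -3 -6
i32.const 2    -3 -6 2
i32.div_s      -3 -3
i32.mul        9
i32.const -2   9 -2
i32.mul        -18
i32.const -48  -18 -48
i32.const 12   -18 -48 12
i32.const 12   -18 -48 12 12
i32.const 9    -18 -48 12 12 9
i32.mul        -18 -48 12 108
i32.rem_s      -18 -48 12
i32.mul        -18 -576
i32.mul        10368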